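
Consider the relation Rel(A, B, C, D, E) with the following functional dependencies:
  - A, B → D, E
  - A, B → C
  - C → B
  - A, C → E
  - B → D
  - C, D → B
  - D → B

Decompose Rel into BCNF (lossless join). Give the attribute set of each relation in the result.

Candidate keys of the original relation: {A, B}, {A, C}, {A, D}.
Within {A, B, C, D, E}: {C}⁺ ∩ {A, B, C, D, E} = {B, C, D}, not the whole set, so C → B, D violates BCNF; decompose into {B, C, D} and {A, C, E}.
Within {B, C, D}: {B}⁺ ∩ {B, C, D} = {B, D}, not the whole set, so B → D violates BCNF; decompose into {B, D} and {B, C}.
{B, D}: every determinant is a superkey — BCNF.
{B, C}: every determinant is a superkey — BCNF.
{A, C, E}: every determinant is a superkey — BCNF.

{A, C, E}; {B, C}; {B, D}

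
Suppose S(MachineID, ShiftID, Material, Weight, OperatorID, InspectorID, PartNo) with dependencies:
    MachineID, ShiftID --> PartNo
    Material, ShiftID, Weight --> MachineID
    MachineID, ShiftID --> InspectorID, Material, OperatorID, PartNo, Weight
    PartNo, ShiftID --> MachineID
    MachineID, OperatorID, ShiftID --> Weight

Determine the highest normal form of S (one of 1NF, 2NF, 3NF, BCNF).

Candidate keys: {MachineID, ShiftID}, {Material, ShiftID, Weight}, {PartNo, ShiftID}. Prime attributes: {MachineID, Material, PartNo, ShiftID, Weight}.
Each dependency's left side is a superkey — BCNF holds.

BCNF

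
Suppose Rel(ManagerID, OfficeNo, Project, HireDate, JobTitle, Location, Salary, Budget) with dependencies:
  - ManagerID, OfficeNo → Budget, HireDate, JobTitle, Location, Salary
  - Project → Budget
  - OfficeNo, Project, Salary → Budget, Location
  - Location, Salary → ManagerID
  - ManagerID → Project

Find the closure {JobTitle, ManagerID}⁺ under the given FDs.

Start with {JobTitle, ManagerID}.
ManagerID → Project applies; add {Project} → now {JobTitle, ManagerID, Project}.
Project → Budget applies; add {Budget} → now {Budget, JobTitle, ManagerID, Project}.
No further FD applies.

{Budget, JobTitle, ManagerID, Project}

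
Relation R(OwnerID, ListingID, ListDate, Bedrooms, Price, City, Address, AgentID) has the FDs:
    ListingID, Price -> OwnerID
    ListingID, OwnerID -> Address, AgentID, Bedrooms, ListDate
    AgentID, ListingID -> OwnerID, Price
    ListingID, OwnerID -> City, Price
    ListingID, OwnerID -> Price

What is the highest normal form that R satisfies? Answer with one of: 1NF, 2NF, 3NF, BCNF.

Candidate keys: {AgentID, ListingID}, {ListingID, OwnerID}, {ListingID, Price}. Prime attributes: {AgentID, ListingID, OwnerID, Price}.
The left-hand side of every FD is a superkey, so BCNF is satisfied.

BCNF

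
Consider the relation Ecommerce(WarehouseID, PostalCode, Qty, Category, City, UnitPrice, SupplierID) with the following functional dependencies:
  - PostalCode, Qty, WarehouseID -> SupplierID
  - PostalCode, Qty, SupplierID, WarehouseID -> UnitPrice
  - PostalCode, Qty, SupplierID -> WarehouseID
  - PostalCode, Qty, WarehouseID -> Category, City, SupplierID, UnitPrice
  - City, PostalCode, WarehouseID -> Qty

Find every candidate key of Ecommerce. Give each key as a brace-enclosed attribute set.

{City, PostalCode, WarehouseID}, {PostalCode, Qty, SupplierID}, {PostalCode, Qty, WarehouseID}

No FD produces {PostalCode}, so it must be in every candidate key.
{City, PostalCode, WarehouseID}⁺ = {Category, City, PostalCode, Qty, SupplierID, UnitPrice, WarehouseID}, which is every attribute, so {City, PostalCode, WarehouseID} is a candidate key.
{PostalCode, Qty, SupplierID}⁺ = {Category, City, PostalCode, Qty, SupplierID, UnitPrice, WarehouseID}, which is every attribute, so {PostalCode, Qty, SupplierID} is a candidate key.
{PostalCode, Qty, WarehouseID}⁺ = {Category, City, PostalCode, Qty, SupplierID, UnitPrice, WarehouseID}, which is every attribute, so {PostalCode, Qty, WarehouseID} is a candidate key.
These are minimal and exhaustive — every other superkey contains one of them.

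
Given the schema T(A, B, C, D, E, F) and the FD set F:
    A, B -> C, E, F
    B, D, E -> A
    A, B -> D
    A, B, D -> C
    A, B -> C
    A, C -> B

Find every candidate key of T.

{A, B}⁺ = {A, B, C, D, E, F} — all of the relation — so {A, B} is a candidate key.
{A, C}⁺ = {A, B, C, D, E, F} — all of the relation — so {A, C} is a candidate key.
{B, D, E}⁺ = {A, B, C, D, E, F} — all of the relation — so {B, D, E} is a candidate key.
No proper subset of any of these is a key, and no other minimal superkey exists.

{A, B}, {A, C}, {B, D, E}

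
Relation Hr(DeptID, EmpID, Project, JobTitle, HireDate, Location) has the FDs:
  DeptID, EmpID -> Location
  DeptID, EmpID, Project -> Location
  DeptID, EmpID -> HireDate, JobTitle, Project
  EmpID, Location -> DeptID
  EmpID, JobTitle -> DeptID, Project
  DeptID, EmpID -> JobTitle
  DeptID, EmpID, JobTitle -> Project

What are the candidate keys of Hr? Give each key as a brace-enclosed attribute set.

{DeptID, EmpID}, {EmpID, JobTitle}, {EmpID, Location}

Attributes never on any right-hand side: {EmpID} — every candidate key must contain it.
Closure of {DeptID, EmpID} is {DeptID, EmpID, HireDate, JobTitle, Location, Project}, the whole schema; {DeptID, EmpID} is a candidate key.
Closure of {EmpID, JobTitle} is {DeptID, EmpID, HireDate, JobTitle, Location, Project}, the whole schema; {EmpID, JobTitle} is a candidate key.
Closure of {EmpID, Location} is {DeptID, EmpID, HireDate, JobTitle, Location, Project}, the whole schema; {EmpID, Location} is a candidate key.
Any other superkey properly contains one of these, so there are no further candidate keys.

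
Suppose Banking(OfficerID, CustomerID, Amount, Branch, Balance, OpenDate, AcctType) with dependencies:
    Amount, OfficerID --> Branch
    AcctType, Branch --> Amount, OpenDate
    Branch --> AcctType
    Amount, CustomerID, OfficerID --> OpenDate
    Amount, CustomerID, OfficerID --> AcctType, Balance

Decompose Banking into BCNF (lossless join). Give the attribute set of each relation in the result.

{AcctType, Amount, Branch, OpenDate}; {Amount, Balance, CustomerID, OfficerID}; {Branch, OfficerID}

Candidate keys of the original relation: {Amount, CustomerID, OfficerID}, {Branch, CustomerID, OfficerID}.
In {AcctType, Amount, Balance, Branch, CustomerID, OfficerID, OpenDate}, {Amount, OfficerID} is not a superkey ({Amount, OfficerID}⁺ restricted to this set is {AcctType, Amount, Branch, OfficerID, OpenDate}), so split on Amount, OfficerID --> AcctType, Branch, OpenDate into {AcctType, Amount, Branch, OfficerID, OpenDate} and {Amount, Balance, CustomerID, OfficerID}.
In {AcctType, Amount, Branch, OfficerID, OpenDate}, {AcctType, Branch} is not a superkey ({AcctType, Branch}⁺ restricted to this set is {AcctType, Amount, Branch, OpenDate}), so split on AcctType, Branch --> Amount, OpenDate into {AcctType, Amount, Branch, OpenDate} and {AcctType, Branch, OfficerID}.
{AcctType, Amount, Branch, OpenDate} is in BCNF.
In {AcctType, Branch, OfficerID}, {Branch} is not a superkey ({Branch}⁺ restricted to this set is {AcctType, Branch}), so split on Branch --> AcctType into {AcctType, Branch} and {Branch, OfficerID}.
{AcctType, Branch} is in BCNF.
{Branch, OfficerID} is in BCNF.
{Amount, Balance, CustomerID, OfficerID} is in BCNF.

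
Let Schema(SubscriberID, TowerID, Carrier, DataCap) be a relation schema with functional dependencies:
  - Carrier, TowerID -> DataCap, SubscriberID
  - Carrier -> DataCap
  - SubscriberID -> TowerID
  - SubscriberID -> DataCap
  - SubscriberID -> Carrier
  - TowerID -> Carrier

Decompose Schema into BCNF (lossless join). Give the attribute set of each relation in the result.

{Carrier, DataCap}; {Carrier, SubscriberID, TowerID}

Candidate keys of the original relation: {SubscriberID}, {TowerID}.
Within {Carrier, DataCap, SubscriberID, TowerID}: {Carrier}⁺ ∩ {Carrier, DataCap, SubscriberID, TowerID} = {Carrier, DataCap}, not the whole set, so Carrier -> DataCap violates BCNF; decompose into {Carrier, DataCap} and {Carrier, SubscriberID, TowerID}.
{Carrier, DataCap}: every determinant is a superkey — BCNF.
{Carrier, SubscriberID, TowerID}: every determinant is a superkey — BCNF.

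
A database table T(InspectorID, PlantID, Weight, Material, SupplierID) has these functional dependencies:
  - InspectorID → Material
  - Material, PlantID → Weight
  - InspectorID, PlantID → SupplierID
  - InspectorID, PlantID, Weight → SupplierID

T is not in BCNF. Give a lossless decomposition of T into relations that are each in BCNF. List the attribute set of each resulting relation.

Candidate key of the original relation: {InspectorID, PlantID}.
Within {InspectorID, Material, PlantID, SupplierID, Weight}: {InspectorID}⁺ ∩ {InspectorID, Material, PlantID, SupplierID, Weight} = {InspectorID, Material}, not the whole set, so InspectorID → Material violates BCNF; decompose into {InspectorID, Material} and {InspectorID, PlantID, SupplierID, Weight}.
{InspectorID, Material} has no BCNF violation.
{InspectorID, PlantID, SupplierID, Weight} has no BCNF violation.

{InspectorID, Material}; {InspectorID, PlantID, SupplierID, Weight}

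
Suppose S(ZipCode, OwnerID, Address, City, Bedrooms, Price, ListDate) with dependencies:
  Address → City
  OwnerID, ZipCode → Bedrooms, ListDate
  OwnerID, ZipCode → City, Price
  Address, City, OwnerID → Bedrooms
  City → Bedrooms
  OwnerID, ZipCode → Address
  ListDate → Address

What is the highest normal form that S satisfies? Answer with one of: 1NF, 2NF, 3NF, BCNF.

Candidate key: {OwnerID, ZipCode}. Prime attributes: {OwnerID, ZipCode}.
Address → City: {Address}⁺ = {Address, Bedrooms, City}, which is not all of the attributes, so the left side is not a superkey — BCNF is violated.
Address → City has non-prime {City} on the right and a non-superkey on the left, so 3NF fails.
Checking every proper subset of each key, none determines a non-prime attribute — 2NF is satisfied.

2NF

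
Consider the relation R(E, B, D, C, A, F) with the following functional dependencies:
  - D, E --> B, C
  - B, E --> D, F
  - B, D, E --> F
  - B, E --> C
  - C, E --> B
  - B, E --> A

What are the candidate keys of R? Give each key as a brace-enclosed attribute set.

{B, E}, {C, E}, {D, E}

{E} never appears on the right of any FD, so every key must include it.
Closure of {B, E} is {A, B, C, D, E, F}, the whole schema; {B, E} is a candidate key.
Closure of {C, E} is {A, B, C, D, E, F}, the whole schema; {C, E} is a candidate key.
Closure of {D, E} is {A, B, C, D, E, F}, the whole schema; {D, E} is a candidate key.
These are minimal and exhaustive — every other superkey contains one of them.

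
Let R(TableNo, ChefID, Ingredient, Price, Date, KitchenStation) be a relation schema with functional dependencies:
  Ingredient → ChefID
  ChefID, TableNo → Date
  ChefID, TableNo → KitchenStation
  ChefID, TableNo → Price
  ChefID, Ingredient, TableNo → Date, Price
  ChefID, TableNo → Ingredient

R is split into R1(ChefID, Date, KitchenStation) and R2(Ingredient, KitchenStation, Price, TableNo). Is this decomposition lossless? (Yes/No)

Common attributes: {KitchenStation}; their closure is {KitchenStation}.
Neither R1 nor R2 is contained in that closure, so the decomposition is lossy.

No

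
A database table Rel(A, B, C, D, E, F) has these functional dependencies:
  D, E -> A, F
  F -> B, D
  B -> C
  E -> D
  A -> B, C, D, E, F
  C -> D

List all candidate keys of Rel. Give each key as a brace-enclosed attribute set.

{A}, {E}

{A}⁺ = {A, B, C, D, E, F} — all of the relation — so {A} is a candidate key.
{E}⁺ = {A, B, C, D, E, F} — all of the relation — so {E} is a candidate key.
No proper subset of any of these is a key, and no other minimal superkey exists.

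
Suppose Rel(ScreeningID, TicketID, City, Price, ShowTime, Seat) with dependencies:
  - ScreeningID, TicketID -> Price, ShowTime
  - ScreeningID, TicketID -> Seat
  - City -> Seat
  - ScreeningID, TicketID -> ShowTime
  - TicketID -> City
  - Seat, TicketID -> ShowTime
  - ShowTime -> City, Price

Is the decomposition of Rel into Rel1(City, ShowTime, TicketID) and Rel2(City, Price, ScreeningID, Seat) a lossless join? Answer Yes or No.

No

The shared attributes are {City} and {City}⁺ = {City, Seat}.
The closure covers neither Rel1 nor Rel2 entirely; the join is not lossless.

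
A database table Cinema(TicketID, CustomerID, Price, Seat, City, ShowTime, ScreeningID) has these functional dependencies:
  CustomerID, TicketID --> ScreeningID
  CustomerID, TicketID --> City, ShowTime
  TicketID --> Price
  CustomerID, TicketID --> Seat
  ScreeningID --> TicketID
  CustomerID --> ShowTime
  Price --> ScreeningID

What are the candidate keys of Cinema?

{CustomerID, Price}, {CustomerID, ScreeningID}, {CustomerID, TicketID}

No FD produces {CustomerID}, so it must be in every candidate key.
{CustomerID, Price}⁺ = {City, CustomerID, Price, ScreeningID, Seat, ShowTime, TicketID} — all of the relation — so {CustomerID, Price} is a candidate key.
{CustomerID, ScreeningID}⁺ = {City, CustomerID, Price, ScreeningID, Seat, ShowTime, TicketID} — all of the relation — so {CustomerID, ScreeningID} is a candidate key.
{CustomerID, TicketID}⁺ = {City, CustomerID, Price, ScreeningID, Seat, ShowTime, TicketID} — all of the relation — so {CustomerID, TicketID} is a candidate key.
Any other superkey properly contains one of these, so there are no further candidate keys.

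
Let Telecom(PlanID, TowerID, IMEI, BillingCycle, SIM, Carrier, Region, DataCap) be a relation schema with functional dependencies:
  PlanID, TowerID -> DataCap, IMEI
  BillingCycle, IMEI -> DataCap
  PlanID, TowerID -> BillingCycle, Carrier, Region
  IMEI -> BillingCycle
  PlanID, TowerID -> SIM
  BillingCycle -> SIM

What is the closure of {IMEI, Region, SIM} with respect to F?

Start with {IMEI, Region, SIM}.
IMEI -> BillingCycle applies; add {BillingCycle} → now {BillingCycle, IMEI, Region, SIM}.
BillingCycle, IMEI -> DataCap applies; add {DataCap} → now {BillingCycle, DataCap, IMEI, Region, SIM}.
No further FD applies.

{BillingCycle, DataCap, IMEI, Region, SIM}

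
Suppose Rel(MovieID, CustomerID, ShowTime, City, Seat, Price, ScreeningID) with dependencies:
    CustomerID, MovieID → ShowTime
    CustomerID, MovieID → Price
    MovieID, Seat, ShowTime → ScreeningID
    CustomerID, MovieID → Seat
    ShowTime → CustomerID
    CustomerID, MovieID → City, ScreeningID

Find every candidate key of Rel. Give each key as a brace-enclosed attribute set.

Attributes never on any right-hand side: {MovieID} — every candidate key must contain it.
{CustomerID, MovieID}⁺ = {City, CustomerID, MovieID, Price, ScreeningID, Seat, ShowTime}, which is every attribute, so {CustomerID, MovieID} is a candidate key.
{MovieID, ShowTime}⁺ = {City, CustomerID, MovieID, Price, ScreeningID, Seat, ShowTime}, which is every attribute, so {MovieID, ShowTime} is a candidate key.
Any other superkey properly contains one of these, so there are no further candidate keys.

{CustomerID, MovieID}, {MovieID, ShowTime}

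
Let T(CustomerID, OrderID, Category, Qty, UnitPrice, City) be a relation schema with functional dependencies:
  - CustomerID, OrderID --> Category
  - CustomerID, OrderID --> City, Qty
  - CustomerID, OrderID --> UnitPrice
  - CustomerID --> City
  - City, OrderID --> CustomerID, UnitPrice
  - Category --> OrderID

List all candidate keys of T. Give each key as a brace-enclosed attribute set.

{Category, City}, {Category, CustomerID}, {City, OrderID}, {CustomerID, OrderID}

Closure of {Category, City} is {Category, City, CustomerID, OrderID, Qty, UnitPrice}, the whole schema; {Category, City} is a candidate key.
Closure of {Category, CustomerID} is {Category, City, CustomerID, OrderID, Qty, UnitPrice}, the whole schema; {Category, CustomerID} is a candidate key.
Closure of {City, OrderID} is {Category, City, CustomerID, OrderID, Qty, UnitPrice}, the whole schema; {City, OrderID} is a candidate key.
Closure of {CustomerID, OrderID} is {Category, City, CustomerID, OrderID, Qty, UnitPrice}, the whole schema; {CustomerID, OrderID} is a candidate key.
Any other superkey properly contains one of these, so there are no further candidate keys.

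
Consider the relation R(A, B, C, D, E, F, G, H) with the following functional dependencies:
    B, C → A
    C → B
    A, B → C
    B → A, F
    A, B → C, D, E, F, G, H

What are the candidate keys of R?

{B}⁺ = {A, B, C, D, E, F, G, H} — all of the relation — so {B} is a candidate key.
{C}⁺ = {A, B, C, D, E, F, G, H} — all of the relation — so {C} is a candidate key.
These are minimal and exhaustive — every other superkey contains one of them.

{B}, {C}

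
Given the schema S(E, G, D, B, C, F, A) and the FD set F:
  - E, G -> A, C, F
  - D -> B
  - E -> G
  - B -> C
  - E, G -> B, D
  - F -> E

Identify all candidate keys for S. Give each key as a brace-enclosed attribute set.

{E}, {F}

{E}⁺ = {A, B, C, D, E, F, G}, which is every attribute, so {E} is a candidate key.
{F}⁺ = {A, B, C, D, E, F, G}, which is every attribute, so {F} is a candidate key.
No proper subset of any of these is a key, and no other minimal superkey exists.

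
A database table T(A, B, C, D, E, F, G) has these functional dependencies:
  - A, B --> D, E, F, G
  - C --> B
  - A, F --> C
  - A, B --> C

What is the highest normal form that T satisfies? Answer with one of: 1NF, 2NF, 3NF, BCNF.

3NF

Candidate keys: {A, B}, {A, C}, {A, F}. Prime attributes: {A, B, C, F}.
C --> B breaks BCNF: {C}⁺ = {B, C}, so {C} is not a superkey.
Since {B} ⊆ prime attributes and every other non-superkey FD also has a prime right side, the schema is in 3NF.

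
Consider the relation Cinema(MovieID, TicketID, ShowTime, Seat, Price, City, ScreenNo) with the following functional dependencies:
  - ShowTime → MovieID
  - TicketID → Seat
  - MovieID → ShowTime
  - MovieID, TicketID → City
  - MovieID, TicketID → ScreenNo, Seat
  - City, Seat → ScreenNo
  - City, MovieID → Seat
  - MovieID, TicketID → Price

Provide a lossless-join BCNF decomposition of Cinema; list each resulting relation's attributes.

{City, Price, ShowTime, TicketID}; {City, ScreenNo, ShowTime}; {MovieID, ShowTime}; {Seat, TicketID}

Candidate keys of the original relation: {MovieID, TicketID}, {ShowTime, TicketID}.
{City, MovieID, Price, ScreenNo, Seat, ShowTime, TicketID}: {ShowTime} determines {MovieID, ShowTime} here but is not a superkey — split on ShowTime → MovieID, giving {MovieID, ShowTime} and {City, Price, ScreenNo, Seat, ShowTime, TicketID}.
{MovieID, ShowTime}: every determinant is a superkey — BCNF.
{City, Price, ScreenNo, Seat, ShowTime, TicketID}: {TicketID} determines {Seat, TicketID} here but is not a superkey — split on TicketID → Seat, giving {Seat, TicketID} and {City, Price, ScreenNo, ShowTime, TicketID}.
{Seat, TicketID}: every determinant is a superkey — BCNF.
{City, Price, ScreenNo, ShowTime, TicketID}: {City, ShowTime} determines {City, ScreenNo, ShowTime} here but is not a superkey — split on City, ShowTime → ScreenNo, giving {City, ScreenNo, ShowTime} and {City, Price, ShowTime, TicketID}.
{City, ScreenNo, ShowTime}: every determinant is a superkey — BCNF.
{City, Price, ShowTime, TicketID}: every determinant is a superkey — BCNF.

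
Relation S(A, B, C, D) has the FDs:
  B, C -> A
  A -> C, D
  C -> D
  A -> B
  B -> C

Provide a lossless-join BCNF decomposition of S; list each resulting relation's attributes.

Candidate keys of the original relation: {A}, {B}.
In {A, B, C, D}, {C} is not a superkey ({C}⁺ restricted to this set is {C, D}), so split on C -> D into {C, D} and {A, B, C}.
{C, D} is in BCNF.
{A, B, C} is in BCNF.

{A, B, C}; {C, D}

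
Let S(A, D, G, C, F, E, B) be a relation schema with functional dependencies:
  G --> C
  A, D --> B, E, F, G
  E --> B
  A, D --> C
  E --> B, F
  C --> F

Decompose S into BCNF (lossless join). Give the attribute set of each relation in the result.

Candidate key of the original relation: {A, D}.
{A, B, C, D, E, F, G}: {G} determines {C, F, G} here but is not a superkey — split on G --> C, F, giving {C, F, G} and {A, B, D, E, G}.
{C, F, G}: {C} determines {C, F} here but is not a superkey — split on C --> F, giving {C, F} and {C, G}.
{C, F} is in BCNF.
{C, G} is in BCNF.
{A, B, D, E, G}: {E} determines {B, E} here but is not a superkey — split on E --> B, giving {B, E} and {A, D, E, G}.
{B, E} is in BCNF.
{A, D, E, G} is in BCNF.

{A, D, E, G}; {B, E}; {C, F}; {C, G}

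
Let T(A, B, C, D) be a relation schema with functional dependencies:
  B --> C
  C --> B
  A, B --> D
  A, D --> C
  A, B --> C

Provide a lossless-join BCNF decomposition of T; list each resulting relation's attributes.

{A, B, D}; {B, C}

Candidate keys of the original relation: {A, B}, {A, C}, {A, D}.
In {A, B, C, D}, {B} is not a superkey ({B}⁺ restricted to this set is {B, C}), so split on B --> C into {B, C} and {A, B, D}.
{B, C}: every determinant is a superkey — BCNF.
{A, B, D}: every determinant is a superkey — BCNF.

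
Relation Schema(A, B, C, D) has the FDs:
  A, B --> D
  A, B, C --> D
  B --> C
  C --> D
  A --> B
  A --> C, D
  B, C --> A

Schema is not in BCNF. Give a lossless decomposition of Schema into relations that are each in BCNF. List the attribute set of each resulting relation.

{A, B, C}; {C, D}

Candidate keys of the original relation: {A}, {B}.
In {A, B, C, D}, {C} is not a superkey ({C}⁺ restricted to this set is {C, D}), so split on C --> D into {C, D} and {A, B, C}.
{C, D} has no BCNF violation.
{A, B, C} has no BCNF violation.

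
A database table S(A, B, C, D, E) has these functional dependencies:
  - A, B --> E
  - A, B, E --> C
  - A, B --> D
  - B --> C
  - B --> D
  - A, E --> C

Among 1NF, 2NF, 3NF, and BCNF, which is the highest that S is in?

Candidate key: {A, B}. Prime attributes: {A, B}.
B --> C breaks BCNF: {B}⁺ = {B, C, D}, so {B} is not a superkey.
B --> C determines the non-prime attribute {C} from a non-superkey — 3NF is violated.
{B} is a proper subset of the key {A, B}, and {B}⁺ contains the non-prime attributes {C, D} — a partial dependency, so 2NF is violated.

1NF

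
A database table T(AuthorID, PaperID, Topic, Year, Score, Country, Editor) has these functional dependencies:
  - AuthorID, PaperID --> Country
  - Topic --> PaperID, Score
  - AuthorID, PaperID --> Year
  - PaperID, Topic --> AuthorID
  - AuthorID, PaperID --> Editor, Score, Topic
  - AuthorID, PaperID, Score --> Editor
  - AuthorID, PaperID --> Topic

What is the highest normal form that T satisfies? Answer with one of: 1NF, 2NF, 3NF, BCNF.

Candidate keys: {AuthorID, PaperID}, {Topic}. Prime attributes: {AuthorID, PaperID, Topic}.
Each dependency's left side is a superkey — BCNF holds.

BCNF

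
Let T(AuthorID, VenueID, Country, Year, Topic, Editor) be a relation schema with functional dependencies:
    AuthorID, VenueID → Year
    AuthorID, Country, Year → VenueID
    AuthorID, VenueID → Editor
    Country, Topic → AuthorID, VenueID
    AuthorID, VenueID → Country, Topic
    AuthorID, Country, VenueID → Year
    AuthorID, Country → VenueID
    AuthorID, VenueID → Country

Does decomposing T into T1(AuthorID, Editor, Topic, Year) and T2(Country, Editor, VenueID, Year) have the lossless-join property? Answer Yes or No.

No

T1 ∩ T2 = {Editor, Year}; its closure under F is {Editor, Year}.
T1 ⊄ {Editor, Year} and T2 ⊄ {Editor, Year}, so the split is lossy.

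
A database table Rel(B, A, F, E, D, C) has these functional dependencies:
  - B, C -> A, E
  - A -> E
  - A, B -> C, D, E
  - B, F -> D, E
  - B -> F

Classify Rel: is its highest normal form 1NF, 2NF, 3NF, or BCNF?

Candidate keys: {A, B}, {B, C}. Prime attributes: {A, B, C}.
A -> E breaks BCNF: {A}⁺ = {A, E}, so {A} is not a superkey.
A -> E determines the non-prime attribute {E} from a non-superkey — 3NF is violated.
The proper key subset {A} of {A, B} determines non-prime {E}, so the relation is not even in 2NF.

1NF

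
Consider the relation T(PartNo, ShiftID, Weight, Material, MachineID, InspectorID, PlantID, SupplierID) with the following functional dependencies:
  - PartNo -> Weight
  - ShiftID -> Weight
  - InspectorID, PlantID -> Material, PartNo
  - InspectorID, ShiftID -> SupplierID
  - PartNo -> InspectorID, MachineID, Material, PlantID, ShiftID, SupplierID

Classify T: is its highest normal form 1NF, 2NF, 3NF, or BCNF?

Candidate keys: {InspectorID, PlantID}, {PartNo}. Prime attributes: {InspectorID, PartNo, PlantID}.
ShiftID -> Weight breaks BCNF: {ShiftID}⁺ = {ShiftID, Weight}, so {ShiftID} is not a superkey.
Because {Weight} is non-prime and the left side of ShiftID -> Weight is not a superkey, the relation is not in 3NF.
No proper subset of a key has a non-prime attribute in its closure, so there is no partial dependency; 2NF holds.

2NF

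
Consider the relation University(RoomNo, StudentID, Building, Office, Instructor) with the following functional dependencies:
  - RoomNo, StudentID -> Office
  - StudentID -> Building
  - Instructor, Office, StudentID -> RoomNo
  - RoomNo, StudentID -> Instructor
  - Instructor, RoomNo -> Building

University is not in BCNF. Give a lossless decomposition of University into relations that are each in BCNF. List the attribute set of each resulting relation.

Candidate keys of the original relation: {Instructor, Office, StudentID}, {RoomNo, StudentID}.
Within {Building, Instructor, Office, RoomNo, StudentID}: {StudentID}⁺ ∩ {Building, Instructor, Office, RoomNo, StudentID} = {Building, StudentID}, not the whole set, so StudentID -> Building violates BCNF; decompose into {Building, StudentID} and {Instructor, Office, RoomNo, StudentID}.
{Building, StudentID} has no BCNF violation.
{Instructor, Office, RoomNo, StudentID} has no BCNF violation.

{Building, StudentID}; {Instructor, Office, RoomNo, StudentID}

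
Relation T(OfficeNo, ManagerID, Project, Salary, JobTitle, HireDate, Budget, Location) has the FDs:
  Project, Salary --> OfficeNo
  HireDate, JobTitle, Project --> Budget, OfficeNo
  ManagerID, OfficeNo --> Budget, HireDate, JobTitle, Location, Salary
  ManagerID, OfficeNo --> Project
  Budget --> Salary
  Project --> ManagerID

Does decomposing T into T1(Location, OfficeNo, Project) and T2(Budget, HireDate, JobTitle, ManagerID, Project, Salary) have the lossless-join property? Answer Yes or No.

The shared attributes are {Project} and {Project}⁺ = {ManagerID, Project}.
The closure covers neither T1 nor T2 entirely; the join is not lossless.

No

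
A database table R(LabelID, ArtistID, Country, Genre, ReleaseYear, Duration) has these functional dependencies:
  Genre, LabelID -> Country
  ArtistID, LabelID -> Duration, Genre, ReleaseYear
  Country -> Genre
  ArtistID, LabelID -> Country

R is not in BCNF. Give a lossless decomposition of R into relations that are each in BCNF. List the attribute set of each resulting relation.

Candidate key of the original relation: {ArtistID, LabelID}.
Within {ArtistID, Country, Duration, Genre, LabelID, ReleaseYear}: {Genre, LabelID}⁺ ∩ {ArtistID, Country, Duration, Genre, LabelID, ReleaseYear} = {Country, Genre, LabelID}, not the whole set, so Genre, LabelID -> Country violates BCNF; decompose into {Country, Genre, LabelID} and {ArtistID, Duration, Genre, LabelID, ReleaseYear}.
Within {Country, Genre, LabelID}: {Country}⁺ ∩ {Country, Genre, LabelID} = {Country, Genre}, not the whole set, so Country -> Genre violates BCNF; decompose into {Country, Genre} and {Country, LabelID}.
{Country, Genre}: every determinant is a superkey — BCNF.
{Country, LabelID}: every determinant is a superkey — BCNF.
{ArtistID, Duration, Genre, LabelID, ReleaseYear}: every determinant is a superkey — BCNF.

{ArtistID, Duration, Genre, LabelID, ReleaseYear}; {Country, Genre}; {Country, LabelID}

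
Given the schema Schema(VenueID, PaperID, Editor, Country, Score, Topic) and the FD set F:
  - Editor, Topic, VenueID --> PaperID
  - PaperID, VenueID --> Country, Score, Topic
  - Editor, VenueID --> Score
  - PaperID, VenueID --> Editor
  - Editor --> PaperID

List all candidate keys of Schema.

{VenueID} never appears on the right of any FD, so every key must include it.
{Editor, VenueID}⁺ = {Country, Editor, PaperID, Score, Topic, VenueID} — all of the relation — so {Editor, VenueID} is a candidate key.
{PaperID, VenueID}⁺ = {Country, Editor, PaperID, Score, Topic, VenueID} — all of the relation — so {PaperID, VenueID} is a candidate key.
No proper subset of any of these is a key, and no other minimal superkey exists.

{Editor, VenueID}, {PaperID, VenueID}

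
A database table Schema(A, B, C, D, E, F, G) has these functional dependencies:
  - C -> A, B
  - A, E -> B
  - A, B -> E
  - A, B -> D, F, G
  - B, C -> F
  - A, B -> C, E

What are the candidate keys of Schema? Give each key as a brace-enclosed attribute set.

{A, B}, {A, E}, {C}

Closure of {C} is {A, B, C, D, E, F, G}, the whole schema; {C} is a candidate key.
Closure of {A, B} is {A, B, C, D, E, F, G}, the whole schema; {A, B} is a candidate key.
Closure of {A, E} is {A, B, C, D, E, F, G}, the whole schema; {A, E} is a candidate key.
Any other superkey properly contains one of these, so there are no further candidate keys.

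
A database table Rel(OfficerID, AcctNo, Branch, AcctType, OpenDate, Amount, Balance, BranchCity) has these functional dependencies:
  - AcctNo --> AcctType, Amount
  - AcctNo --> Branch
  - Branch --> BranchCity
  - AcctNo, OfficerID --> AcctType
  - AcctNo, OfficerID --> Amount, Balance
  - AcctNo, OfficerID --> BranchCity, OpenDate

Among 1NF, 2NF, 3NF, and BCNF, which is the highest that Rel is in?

1NF

Candidate key: {AcctNo, OfficerID}. Prime attributes: {AcctNo, OfficerID}.
AcctNo --> AcctType, Amount breaks BCNF: {AcctNo}⁺ = {AcctNo, AcctType, Amount, Branch, BranchCity}, so {AcctNo} is not a superkey.
Because {AcctType, Amount} are non-prime and the left side of AcctNo --> AcctType, Amount is not a superkey, the relation is not in 3NF.
Since {AcctNo} ⊂ {AcctNo, OfficerID} and {AcctNo}⁺ ⊇ {AcctType, Amount, Branch, BranchCity} with {AcctType, Amount, Branch, BranchCity} non-prime, there is a partial dependency; 2NF fails.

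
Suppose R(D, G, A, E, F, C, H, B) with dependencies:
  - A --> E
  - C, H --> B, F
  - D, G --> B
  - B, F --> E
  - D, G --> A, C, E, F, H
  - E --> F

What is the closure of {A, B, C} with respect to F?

{A, B, C, E, F}

Start with {A, B, C}.
A --> E applies; add {E} → now {A, B, C, E}.
E --> F applies; add {F} → now {A, B, C, E, F}.
No further FD applies.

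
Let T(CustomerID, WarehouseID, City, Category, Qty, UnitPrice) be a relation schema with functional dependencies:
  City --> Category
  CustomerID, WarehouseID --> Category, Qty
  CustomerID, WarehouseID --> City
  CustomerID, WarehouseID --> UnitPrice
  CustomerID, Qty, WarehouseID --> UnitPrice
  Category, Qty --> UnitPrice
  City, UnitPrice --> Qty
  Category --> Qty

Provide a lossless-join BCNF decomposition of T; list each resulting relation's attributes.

{Category, City}; {Category, Qty, UnitPrice}; {City, CustomerID, WarehouseID}

Candidate key of the original relation: {CustomerID, WarehouseID}.
Within {Category, City, CustomerID, Qty, UnitPrice, WarehouseID}: {City}⁺ ∩ {Category, City, CustomerID, Qty, UnitPrice, WarehouseID} = {Category, City, Qty, UnitPrice}, not the whole set, so City --> Category, Qty, UnitPrice violates BCNF; decompose into {Category, City, Qty, UnitPrice} and {City, CustomerID, WarehouseID}.
Within {Category, City, Qty, UnitPrice}: {Category, Qty}⁺ ∩ {Category, City, Qty, UnitPrice} = {Category, Qty, UnitPrice}, not the whole set, so Category, Qty --> UnitPrice violates BCNF; decompose into {Category, Qty, UnitPrice} and {Category, City, Qty}.
{Category, Qty, UnitPrice} is in BCNF.
Within {Category, City, Qty}: {Category}⁺ ∩ {Category, City, Qty} = {Category, Qty}, not the whole set, so Category --> Qty violates BCNF; decompose into {Category, Qty} and {Category, City}.
{Category, Qty} is in BCNF.
{Category, City} is in BCNF.
{City, CustomerID, WarehouseID} is in BCNF.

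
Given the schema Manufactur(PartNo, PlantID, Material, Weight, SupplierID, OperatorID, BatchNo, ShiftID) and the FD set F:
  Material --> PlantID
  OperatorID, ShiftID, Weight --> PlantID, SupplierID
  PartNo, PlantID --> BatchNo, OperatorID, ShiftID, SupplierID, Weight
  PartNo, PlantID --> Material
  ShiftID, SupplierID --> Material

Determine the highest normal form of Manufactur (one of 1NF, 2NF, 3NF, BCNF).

Candidate keys: {Material, PartNo}, {OperatorID, PartNo, ShiftID, Weight}, {PartNo, PlantID}, {PartNo, ShiftID, SupplierID}. Prime attributes: {Material, OperatorID, PartNo, PlantID, ShiftID, SupplierID, Weight}.
Material --> PlantID: {Material}⁺ = {Material, PlantID}, which is not all of the attributes, so the left side is not a superkey — BCNF is violated.
Its right-hand attributes {PlantID} are all prime, as are those of every other non-superkey FD — the relation is in 3NF.

3NF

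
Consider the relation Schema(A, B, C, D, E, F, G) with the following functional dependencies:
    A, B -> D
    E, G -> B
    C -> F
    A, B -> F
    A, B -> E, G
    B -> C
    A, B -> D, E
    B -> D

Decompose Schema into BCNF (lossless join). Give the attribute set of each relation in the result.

Candidate keys of the original relation: {A, B}, {A, E, G}.
{A, B, C, D, E, F, G}: {E, G} determines {B, C, D, E, F, G} here but is not a superkey — split on E, G -> B, C, D, F, giving {B, C, D, E, F, G} and {A, E, G}.
{B, C, D, E, F, G}: {C} determines {C, F} here but is not a superkey — split on C -> F, giving {C, F} and {B, C, D, E, G}.
{C, F} is in BCNF.
{B, C, D, E, G}: {B} determines {B, C, D} here but is not a superkey — split on B -> C, D, giving {B, C, D} and {B, E, G}.
{B, C, D} is in BCNF.
{B, E, G} is in BCNF.
{A, E, G} is in BCNF.

{A, E, G}; {B, C, D}; {B, E, G}; {C, F}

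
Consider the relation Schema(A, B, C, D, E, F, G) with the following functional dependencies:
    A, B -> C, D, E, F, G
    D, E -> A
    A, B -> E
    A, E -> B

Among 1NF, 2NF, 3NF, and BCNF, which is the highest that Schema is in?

BCNF

Candidate keys: {A, B}, {A, E}, {D, E}. Prime attributes: {A, B, D, E}.
Every FD has a superkey on the left, so the relation is in BCNF.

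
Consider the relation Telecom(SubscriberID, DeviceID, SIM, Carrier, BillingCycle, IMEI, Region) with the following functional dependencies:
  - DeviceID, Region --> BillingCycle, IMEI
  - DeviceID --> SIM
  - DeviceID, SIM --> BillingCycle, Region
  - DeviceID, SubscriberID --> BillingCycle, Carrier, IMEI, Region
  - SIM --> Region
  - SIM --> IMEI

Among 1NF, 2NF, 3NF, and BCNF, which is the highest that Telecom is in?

Candidate key: {DeviceID, SubscriberID}. Prime attributes: {DeviceID, SubscriberID}.
For DeviceID, Region --> BillingCycle, IMEI we have {DeviceID, Region}⁺ = {BillingCycle, DeviceID, IMEI, Region, SIM}; {DeviceID, Region} is not a superkey, so BCNF fails.
DeviceID, Region --> BillingCycle, IMEI has non-prime {BillingCycle, IMEI} on the right and a non-superkey on the left, so 3NF fails.
{DeviceID} is a proper subset of the key {DeviceID, SubscriberID}, and {DeviceID}⁺ contains the non-prime attributes {BillingCycle, IMEI, Region, SIM} — a partial dependency, so 2NF is violated.

1NF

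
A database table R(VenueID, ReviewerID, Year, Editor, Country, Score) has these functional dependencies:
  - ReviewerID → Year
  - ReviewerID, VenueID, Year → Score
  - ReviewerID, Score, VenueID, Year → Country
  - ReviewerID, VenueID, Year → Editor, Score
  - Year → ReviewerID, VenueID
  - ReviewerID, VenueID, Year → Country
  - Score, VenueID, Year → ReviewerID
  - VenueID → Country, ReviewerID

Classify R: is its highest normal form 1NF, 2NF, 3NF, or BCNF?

BCNF

Candidate keys: {ReviewerID}, {VenueID}, {Year}. Prime attributes: {ReviewerID, VenueID, Year}.
Every FD has a superkey on the left, so the relation is in BCNF.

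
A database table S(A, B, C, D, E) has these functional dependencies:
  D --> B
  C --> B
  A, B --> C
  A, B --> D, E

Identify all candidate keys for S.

Attributes never on any right-hand side: {A} — every candidate key must contain it.
Closure of {A, B} is {A, B, C, D, E}, the whole schema; {A, B} is a candidate key.
Closure of {A, C} is {A, B, C, D, E}, the whole schema; {A, C} is a candidate key.
Closure of {A, D} is {A, B, C, D, E}, the whole schema; {A, D} is a candidate key.
Any other superkey properly contains one of these, so there are no further candidate keys.

{A, B}, {A, C}, {A, D}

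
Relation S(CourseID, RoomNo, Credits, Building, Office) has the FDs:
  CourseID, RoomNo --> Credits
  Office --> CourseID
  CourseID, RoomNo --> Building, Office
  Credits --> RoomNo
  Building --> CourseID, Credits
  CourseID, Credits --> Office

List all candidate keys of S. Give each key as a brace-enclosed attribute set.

{Building}, {CourseID, Credits}, {CourseID, RoomNo}, {Credits, Office}, {Office, RoomNo}

{Building}⁺ = {Building, CourseID, Credits, Office, RoomNo}, which is every attribute, so {Building} is a candidate key.
{CourseID, Credits}⁺ = {Building, CourseID, Credits, Office, RoomNo}, which is every attribute, so {CourseID, Credits} is a candidate key.
{CourseID, RoomNo}⁺ = {Building, CourseID, Credits, Office, RoomNo}, which is every attribute, so {CourseID, RoomNo} is a candidate key.
{Credits, Office}⁺ = {Building, CourseID, Credits, Office, RoomNo}, which is every attribute, so {Credits, Office} is a candidate key.
{Office, RoomNo}⁺ = {Building, CourseID, Credits, Office, RoomNo}, which is every attribute, so {Office, RoomNo} is a candidate key.
Any other superkey properly contains one of these, so there are no further candidate keys.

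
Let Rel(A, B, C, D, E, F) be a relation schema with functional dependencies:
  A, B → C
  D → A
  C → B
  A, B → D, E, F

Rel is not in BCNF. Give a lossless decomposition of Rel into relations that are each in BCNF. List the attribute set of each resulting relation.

{A, D}; {B, C}; {C, D, E, F}

Candidate keys of the original relation: {A, B}, {A, C}, {B, D}, {C, D}.
In {A, B, C, D, E, F}, {D} is not a superkey ({D}⁺ restricted to this set is {A, D}), so split on D → A into {A, D} and {B, C, D, E, F}.
{A, D}: every determinant is a superkey — BCNF.
In {B, C, D, E, F}, {C} is not a superkey ({C}⁺ restricted to this set is {B, C}), so split on C → B into {B, C} and {C, D, E, F}.
{B, C}: every determinant is a superkey — BCNF.
{C, D, E, F}: every determinant is a superkey — BCNF.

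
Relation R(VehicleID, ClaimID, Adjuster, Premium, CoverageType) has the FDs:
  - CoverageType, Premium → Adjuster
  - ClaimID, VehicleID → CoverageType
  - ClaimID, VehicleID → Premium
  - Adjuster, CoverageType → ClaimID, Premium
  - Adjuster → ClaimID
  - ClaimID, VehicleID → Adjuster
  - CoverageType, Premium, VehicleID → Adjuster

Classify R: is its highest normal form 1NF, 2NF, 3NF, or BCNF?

3NF

Candidate keys: {Adjuster, VehicleID}, {ClaimID, VehicleID}, {CoverageType, Premium, VehicleID}. Prime attributes: {Adjuster, ClaimID, CoverageType, Premium, VehicleID}.
For CoverageType, Premium → Adjuster we have {CoverageType, Premium}⁺ = {Adjuster, ClaimID, CoverageType, Premium}; {CoverageType, Premium} is not a superkey, so BCNF fails.
Since {Adjuster} ⊆ prime attributes and every other non-superkey FD also has a prime right side, the schema is in 3NF.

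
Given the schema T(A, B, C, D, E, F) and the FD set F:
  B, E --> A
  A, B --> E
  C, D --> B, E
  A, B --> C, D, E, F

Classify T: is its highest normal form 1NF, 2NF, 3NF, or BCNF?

Candidate keys: {A, B}, {B, E}, {C, D}. Prime attributes: {A, B, C, D, E}.
Every FD has a superkey on the left, so the relation is in BCNF.

BCNF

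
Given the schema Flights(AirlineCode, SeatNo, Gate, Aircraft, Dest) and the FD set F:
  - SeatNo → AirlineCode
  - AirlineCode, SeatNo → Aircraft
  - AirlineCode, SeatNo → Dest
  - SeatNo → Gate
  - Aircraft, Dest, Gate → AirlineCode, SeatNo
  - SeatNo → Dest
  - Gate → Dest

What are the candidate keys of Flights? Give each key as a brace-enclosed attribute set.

{Aircraft, Gate}, {SeatNo}

{SeatNo}⁺ = {Aircraft, AirlineCode, Dest, Gate, SeatNo}, which is every attribute, so {SeatNo} is a candidate key.
{Aircraft, Gate}⁺ = {Aircraft, AirlineCode, Dest, Gate, SeatNo}, which is every attribute, so {Aircraft, Gate} is a candidate key.
These are minimal and exhaustive — every other superkey contains one of them.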